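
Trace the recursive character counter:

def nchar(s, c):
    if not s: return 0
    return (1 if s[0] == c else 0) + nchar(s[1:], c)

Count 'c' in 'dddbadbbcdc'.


s[0]='d' != 'c' -> 0
s[0]='d' != 'c' -> 0
s[0]='d' != 'c' -> 0
s[0]='b' != 'c' -> 0
s[0]='a' != 'c' -> 0
s[0]='d' != 'c' -> 0
s[0]='b' != 'c' -> 0
s[0]='b' != 'c' -> 0
s[0]='c' == 'c' -> 1
s[0]='d' != 'c' -> 0
s[0]='c' == 'c' -> 1
Sum: 0 + 0 + 0 + 0 + 0 + 0 + 0 + 0 + 1 + 0 + 1 = 2

2


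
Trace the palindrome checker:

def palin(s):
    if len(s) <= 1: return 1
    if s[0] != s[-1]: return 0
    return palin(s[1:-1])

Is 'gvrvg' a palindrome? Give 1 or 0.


palin('gvrvg'): s[0]='g' == s[-1]='g' -> check palin('vrv')
palin('vrv'): s[0]='v' == s[-1]='v' -> check palin('r')
palin('r'): len <= 1 -> return 1  (base case)
Result: 1 (palindrome)

1


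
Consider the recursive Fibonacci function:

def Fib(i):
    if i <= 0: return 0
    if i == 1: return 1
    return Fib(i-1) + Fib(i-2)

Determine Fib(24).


Computing Fib(24) bottom-up:
Fib(0) = 0
Fib(1) = 1
Fib(2) = Fib(1) + Fib(0) = 1 + 0 = 1
Fib(3) = Fib(2) + Fib(1) = 1 + 1 = 2
Fib(4) = Fib(3) + Fib(2) = 2 + 1 = 3
Fib(5) = Fib(4) + Fib(3) = 3 + 2 = 5
Fib(6) = Fib(5) + Fib(4) = 5 + 3 = 8
Fib(7) = Fib(6) + Fib(5) = 8 + 5 = 13
Fib(8) = Fib(7) + Fib(6) = 13 + 8 = 21
Fib(9) = Fib(8) + Fib(7) = 21 + 13 = 34
Fib(10) = Fib(9) + Fib(8) = 34 + 21 = 55
Fib(11) = Fib(10) + Fib(9) = 55 + 34 = 89
Fib(12) = Fib(11) + Fib(10) = 89 + 55 = 144
Fib(13) = Fib(12) + Fib(11) = 144 + 89 = 233
Fib(14) = Fib(13) + Fib(12) = 233 + 144 = 377
Fib(15) = Fib(14) + Fib(13) = 377 + 233 = 610
Fib(16) = Fib(15) + Fib(14) = 610 + 377 = 987
Fib(17) = Fib(16) + Fib(15) = 987 + 610 = 1597
Fib(18) = Fib(17) + Fib(16) = 1597 + 987 = 2584
Fib(19) = Fib(18) + Fib(17) = 2584 + 1597 = 4181
Fib(20) = Fib(19) + Fib(18) = 4181 + 2584 = 6765
Fib(21) = Fib(20) + Fib(19) = 6765 + 4181 = 10946
Fib(22) = Fib(21) + Fib(20) = 10946 + 6765 = 17711
Fib(23) = Fib(22) + Fib(21) = 17711 + 10946 = 28657
Fib(24) = Fib(23) + Fib(22) = 28657 + 17711 = 46368

46368


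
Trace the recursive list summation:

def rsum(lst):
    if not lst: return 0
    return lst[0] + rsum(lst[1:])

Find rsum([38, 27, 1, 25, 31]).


rsum([38, 27, 1, 25, 31]) = 38 + rsum([27, 1, 25, 31])
rsum([27, 1, 25, 31]) = 27 + rsum([1, 25, 31])
rsum([1, 25, 31]) = 1 + rsum([25, 31])
rsum([25, 31]) = 25 + rsum([31])
rsum([31]) = 31 + rsum([])
rsum([]) = 0  (base case)
Total: 38 + 27 + 1 + 25 + 31 + 0 = 122

122


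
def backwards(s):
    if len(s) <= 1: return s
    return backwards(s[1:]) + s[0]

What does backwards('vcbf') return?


backwards('vcbf') = backwards('cbf') + 'v'
backwards('cbf') = backwards('bf') + 'c'
backwards('bf') = backwards('f') + 'b'
backwards('f') = 'f'  (base case)
Concatenating: 'f' + 'b' + 'c' + 'v' = 'fbcv'

fbcv


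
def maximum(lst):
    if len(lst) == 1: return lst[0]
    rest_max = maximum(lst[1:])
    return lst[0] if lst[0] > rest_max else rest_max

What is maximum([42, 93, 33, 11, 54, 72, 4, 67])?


maximum([42, 93, 33, 11, 54, 72, 4, 67]): compare 42 with maximum([93, 33, 11, 54, 72, 4, 67])
maximum([93, 33, 11, 54, 72, 4, 67]): compare 93 with maximum([33, 11, 54, 72, 4, 67])
maximum([33, 11, 54, 72, 4, 67]): compare 33 with maximum([11, 54, 72, 4, 67])
maximum([11, 54, 72, 4, 67]): compare 11 with maximum([54, 72, 4, 67])
maximum([54, 72, 4, 67]): compare 54 with maximum([72, 4, 67])
maximum([72, 4, 67]): compare 72 with maximum([4, 67])
maximum([4, 67]): compare 4 with maximum([67])
maximum([67]) = 67  (base case)
Compare 4 with 67 -> 67
Compare 72 with 67 -> 72
Compare 54 with 72 -> 72
Compare 11 with 72 -> 72
Compare 33 with 72 -> 72
Compare 93 with 72 -> 93
Compare 42 with 93 -> 93

93


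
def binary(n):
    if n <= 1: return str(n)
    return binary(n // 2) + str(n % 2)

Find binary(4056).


binary(4056) = binary(2028) + '0'
binary(2028) = binary(1014) + '0'
binary(1014) = binary(507) + '0'
binary(507) = binary(253) + '1'
binary(253) = binary(126) + '1'
binary(126) = binary(63) + '0'
binary(63) = binary(31) + '1'
binary(31) = binary(15) + '1'
binary(15) = binary(7) + '1'
binary(7) = binary(3) + '1'
binary(3) = binary(1) + '1'
binary(1) = '1'  (base case)
Concatenating: '1' + '1' + '1' + '1' + '1' + '1' + '0' + '1' + '1' + '0' + '0' + '0' = '111111011000'

111111011000


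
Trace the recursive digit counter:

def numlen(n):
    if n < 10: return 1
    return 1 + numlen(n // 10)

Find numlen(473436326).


numlen(473436326) = 1 + numlen(47343632)
numlen(47343632) = 1 + numlen(4734363)
numlen(4734363) = 1 + numlen(473436)
numlen(473436) = 1 + numlen(47343)
numlen(47343) = 1 + numlen(4734)
numlen(4734) = 1 + numlen(473)
numlen(473) = 1 + numlen(47)
numlen(47) = 1 + numlen(4)
numlen(4) = 1  (base case: 4 < 10)
Unwinding: 1 + 1 + 1 + 1 + 1 + 1 + 1 + 1 + 1 = 9

9


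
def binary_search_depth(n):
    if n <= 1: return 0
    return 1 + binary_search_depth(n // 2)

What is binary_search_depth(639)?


639 / 2 = 319
319 / 2 = 159
159 / 2 = 79
79 / 2 = 39
39 / 2 = 19
19 / 2 = 9
9 / 2 = 4
4 / 2 = 2
2 / 2 = 1
Reached 1 after 9 halvings

9


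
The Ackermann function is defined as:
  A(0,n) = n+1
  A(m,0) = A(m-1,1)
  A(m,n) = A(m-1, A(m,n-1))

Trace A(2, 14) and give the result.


A(2, 14) = A(1, A(2, 13))
  A(2, 13) = A(1, A(2, 12))
    A(2, 12) = A(1, A(2, 11))
      A(2, 11) = A(1, A(2, 10))
        A(2, 10) = A(1, A(2, 9))
          A(2, 9) = A(1, A(2, 8))
          A(2, 8) = A(1, A(2, 7))
          A(2, 7) = A(1, A(2, 6))
          A(2, 6) = A(1, A(2, 5))
          A(2, 5) = A(1, A(2, 4))
          A(2, 4) = A(1, A(2, 3))
          A(2, 3) = A(1, A(2, 2))
          A(2, 2) = A(1, A(2, 1))
          A(2, 1) = A(1, A(2, 0))
          A(2, 0) = A(1, 1)
          A(1, 1) = A(0, A(1, 0))
          A(1, 0) = A(0, 1)
          A(0, 1) = 2
            = A(0, 2)
          A(0, 2) = 3
            = A(1, 3)
          A(1, 3) = A(0, A(1, 2))
          A(1, 2) = A(0, A(1, 1))
          A(1, 1) = A(0, A(1, 0))
          A(1, 0) = A(0, 1)
... (trace truncated)
Result: A(2, 14) = 31

31


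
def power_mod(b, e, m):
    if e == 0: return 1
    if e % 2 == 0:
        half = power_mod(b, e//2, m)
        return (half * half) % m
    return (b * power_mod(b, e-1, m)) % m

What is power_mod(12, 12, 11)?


power_mod(12, 12, 11): e is even, compute power_mod(12, 6, 11)
  power_mod(12, 6, 11): e is even, compute power_mod(12, 3, 11)
    power_mod(12, 3, 11): e is odd, compute power_mod(12, 2, 11)
      power_mod(12, 2, 11): e is even, compute power_mod(12, 1, 11)
        power_mod(12, 1, 11): e is odd, compute power_mod(12, 0, 11)
          power_mod(12, 0, 11) = 1
        (12 * 1) % 11 = 1
      half=1, (1*1) % 11 = 1
    (12 * 1) % 11 = 1
  half=1, (1*1) % 11 = 1
half=1, (1*1) % 11 = 1

1


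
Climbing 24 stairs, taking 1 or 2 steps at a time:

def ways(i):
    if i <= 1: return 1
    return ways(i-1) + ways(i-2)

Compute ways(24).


Building up from base cases:
ways(0) = 1
ways(1) = 1
ways(2) = ways(1) + ways(0) = 1 + 1 = 2
ways(3) = ways(2) + ways(1) = 2 + 1 = 3
ways(4) = ways(3) + ways(2) = 3 + 2 = 5
ways(5) = ways(4) + ways(3) = 5 + 3 = 8
ways(6) = ways(5) + ways(4) = 8 + 5 = 13
ways(7) = ways(6) + ways(5) = 13 + 8 = 21
ways(8) = ways(7) + ways(6) = 21 + 13 = 34
ways(9) = ways(8) + ways(7) = 34 + 21 = 55
ways(10) = ways(9) + ways(8) = 55 + 34 = 89
ways(11) = ways(10) + ways(9) = 89 + 55 = 144
ways(12) = ways(11) + ways(10) = 144 + 89 = 233
ways(13) = ways(12) + ways(11) = 233 + 144 = 377
ways(14) = ways(13) + ways(12) = 377 + 233 = 610
ways(15) = ways(14) + ways(13) = 610 + 377 = 987
ways(16) = ways(15) + ways(14) = 987 + 610 = 1597
ways(17) = ways(16) + ways(15) = 1597 + 987 = 2584
ways(18) = ways(17) + ways(16) = 2584 + 1597 = 4181
ways(19) = ways(18) + ways(17) = 4181 + 2584 = 6765
ways(20) = ways(19) + ways(18) = 6765 + 4181 = 10946
ways(21) = ways(20) + ways(19) = 10946 + 6765 = 17711
ways(22) = ways(21) + ways(20) = 17711 + 10946 = 28657
ways(23) = ways(22) + ways(21) = 28657 + 17711 = 46368
ways(24) = ways(23) + ways(22) = 46368 + 28657 = 75025

75025


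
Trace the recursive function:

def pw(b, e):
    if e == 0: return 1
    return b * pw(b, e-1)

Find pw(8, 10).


pw(8, 10)
= 8 * pw(8, 9)
= 8 * 8 * pw(8, 8)
= 8 * 8 * 8 * pw(8, 7)
= 8 * 8 * 8 * 8 * pw(8, 6)
= 8 * 8 * 8 * 8 * 8 * pw(8, 5)
= 8 * 8 * 8 * 8 * 8 * 8 * pw(8, 4)
= 8 * 8 * 8 * 8 * 8 * 8 * 8 * pw(8, 3)
= 8 * 8 * 8 * 8 * 8 * 8 * 8 * 8 * pw(8, 2)
= 8 * 8 * 8 * 8 * 8 * 8 * 8 * 8 * 8 * pw(8, 1)
= 8 * 8 * 8 * 8 * 8 * 8 * 8 * 8 * 8 * 8 * pw(8, 0)
= 8 * 8 * 8 * 8 * 8 * 8 * 8 * 8 * 8 * 8 * 1
= 1073741824

1073741824


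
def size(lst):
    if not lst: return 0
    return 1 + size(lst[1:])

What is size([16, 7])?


size([16, 7]) = 1 + size([7])
size([7]) = 1 + size([])
size([]) = 0  (base case)
Unwinding: 1 + 1 + 0 = 2

2


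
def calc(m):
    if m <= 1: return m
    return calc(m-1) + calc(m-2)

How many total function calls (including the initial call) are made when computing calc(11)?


Let C(n) = total calls for calc(n)
C(0) = 1, C(1) = 1
C(2) = 1 + C(1) + C(0) = 1 + 1 + 1 = 3
C(3) = 1 + C(2) + C(1) = 1 + 3 + 1 = 5
C(4) = 1 + C(3) + C(2) = 1 + 5 + 3 = 9
C(5) = 1 + C(4) + C(3) = 1 + 9 + 5 = 15
C(6) = 1 + C(5) + C(4) = 1 + 15 + 9 = 25
C(7) = 1 + C(6) + C(5) = 1 + 25 + 15 = 41
C(8) = 1 + C(7) + C(6) = 1 + 41 + 25 = 67
C(9) = 1 + C(8) + C(7) = 1 + 67 + 41 = 109
C(10) = 1 + C(9) + C(8) = 1 + 109 + 67 = 177
C(11) = 1 + C(10) + C(9) = 1 + 177 + 109 = 287

287


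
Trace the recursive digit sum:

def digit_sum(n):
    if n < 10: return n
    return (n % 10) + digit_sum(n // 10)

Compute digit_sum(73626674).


digit_sum(73626674) = 4 + digit_sum(7362667)
digit_sum(7362667) = 7 + digit_sum(736266)
digit_sum(736266) = 6 + digit_sum(73626)
digit_sum(73626) = 6 + digit_sum(7362)
digit_sum(7362) = 2 + digit_sum(736)
digit_sum(736) = 6 + digit_sum(73)
digit_sum(73) = 3 + digit_sum(7)
digit_sum(7) = 7  (base case)
Total: 4 + 7 + 6 + 6 + 2 + 6 + 3 + 7 = 41

41


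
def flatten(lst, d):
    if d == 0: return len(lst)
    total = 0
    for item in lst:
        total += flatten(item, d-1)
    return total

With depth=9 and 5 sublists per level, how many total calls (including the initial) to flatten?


At depth 0 (root): 1 call
At depth 1: each of 1 parents calls flatten on 5 children = 5 calls
At depth 2: each of 5 parents calls flatten on 5 children = 25 calls
At depth 3: each of 25 parents calls flatten on 5 children = 125 calls
At depth 4: each of 125 parents calls flatten on 5 children = 625 calls
At depth 5: each of 625 parents calls flatten on 5 children = 3125 calls
At depth 6: each of 3125 parents calls flatten on 5 children = 15625 calls
At depth 7: each of 15625 parents calls flatten on 5 children = 78125 calls
At depth 8: each of 78125 parents calls flatten on 5 children = 390625 calls
At depth 9: each of 390625 parents calls flatten on 5 children = 1953125 calls
Total: 1 + 5 + 25 + 125 + 625 + 3125 + 15625 + 78125 + 390625 + 1953125 = 2441406

2441406


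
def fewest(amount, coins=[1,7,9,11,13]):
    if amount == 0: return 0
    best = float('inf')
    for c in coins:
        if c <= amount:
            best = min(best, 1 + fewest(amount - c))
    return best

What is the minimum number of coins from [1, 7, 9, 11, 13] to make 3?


Building up with DP:
fewest(0) = 0
fewest(1) = min(1+fewest(0)=1+0=1) = 1
fewest(2) = min(1+fewest(1)=1+1=2) = 2
fewest(3) = min(1+fewest(2)=1+2=3) = 3

3


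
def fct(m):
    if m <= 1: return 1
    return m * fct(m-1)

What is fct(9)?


fct(9)
= 9 * fct(8)
= 9 * 8 * fct(7)
= 9 * 8 * 7 * fct(6)
= 9 * 8 * 7 * 6 * fct(5)
= 9 * 8 * 7 * 6 * 5 * fct(4)
= 9 * 8 * 7 * 6 * 5 * 4 * fct(3)
= 9 * 8 * 7 * 6 * 5 * 4 * 3 * fct(2)
= 9 * 8 * 7 * 6 * 5 * 4 * 3 * 2 * fct(1)
= 9 * 8 * 7 * 6 * 5 * 4 * 3 * 2 * 1
= 362880

362880


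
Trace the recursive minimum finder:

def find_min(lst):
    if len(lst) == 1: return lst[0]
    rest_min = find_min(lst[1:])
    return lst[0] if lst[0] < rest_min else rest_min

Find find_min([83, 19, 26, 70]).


find_min([83, 19, 26, 70]): compare 83 with find_min([19, 26, 70])
find_min([19, 26, 70]): compare 19 with find_min([26, 70])
find_min([26, 70]): compare 26 with find_min([70])
find_min([70]) = 70  (base case)
Compare 26 with 70 -> 26
Compare 19 with 26 -> 19
Compare 83 with 19 -> 19

19


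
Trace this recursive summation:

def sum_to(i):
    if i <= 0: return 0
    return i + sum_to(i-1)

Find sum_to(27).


sum_to(27)
= 27 + 26 + 25 + 24 + 23 + 22 + 21 + 20 + 19 + 18 + 17 + 16 + 15 + 14 + 13 + 12 + 11 + 10 + 9 + 8 + 7 + 6 + 5 + 4 + 3 + 2 + 1 + sum_to(0)
= 27 + 26 + 25 + 24 + 23 + 22 + 21 + 20 + 19 + 18 + 17 + 16 + 15 + 14 + 13 + 12 + 11 + 10 + 9 + 8 + 7 + 6 + 5 + 4 + 3 + 2 + 1 + 0
= 378

378


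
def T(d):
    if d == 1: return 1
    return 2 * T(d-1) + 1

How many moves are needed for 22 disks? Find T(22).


T(22) = 2 * T(21) + 1
T(21) = 2 * T(20) + 1
T(20) = 2 * T(19) + 1
T(19) = 2 * T(18) + 1
T(18) = 2 * T(17) + 1
T(17) = 2 * T(16) + 1
T(16) = 2 * T(15) + 1
T(15) = 2 * T(14) + 1
T(14) = 2 * T(13) + 1
T(13) = 2 * T(12) + 1
T(12) = 2 * T(11) + 1
T(11) = 2 * T(10) + 1
T(10) = 2 * T(9) + 1
T(9) = 2 * T(8) + 1
T(8) = 2 * T(7) + 1
T(7) = 2 * T(6) + 1
T(6) = 2 * T(5) + 1
T(5) = 2 * T(4) + 1
T(4) = 2 * T(3) + 1
T(3) = 2 * T(2) + 1
T(2) = 2 * T(1) + 1
T(1) = 1  (base case)
T(2) = 2 * 1 + 1 = 3
T(3) = 2 * 3 + 1 = 7
T(4) = 2 * 7 + 1 = 15
T(5) = 2 * 15 + 1 = 31
T(6) = 2 * 31 + 1 = 63
T(7) = 2 * 63 + 1 = 127
T(8) = 2 * 127 + 1 = 255
T(9) = 2 * 255 + 1 = 511
T(10) = 2 * 511 + 1 = 1023
T(11) = 2 * 1023 + 1 = 2047
T(12) = 2 * 2047 + 1 = 4095
T(13) = 2 * 4095 + 1 = 8191
T(14) = 2 * 8191 + 1 = 16383
T(15) = 2 * 16383 + 1 = 32767
T(16) = 2 * 32767 + 1 = 65535
T(17) = 2 * 65535 + 1 = 131071
T(18) = 2 * 131071 + 1 = 262143
T(19) = 2 * 262143 + 1 = 524287
T(20) = 2 * 524287 + 1 = 1048575
T(21) = 2 * 1048575 + 1 = 2097151
T(22) = 2 * 2097151 + 1 = 4194303

4194303


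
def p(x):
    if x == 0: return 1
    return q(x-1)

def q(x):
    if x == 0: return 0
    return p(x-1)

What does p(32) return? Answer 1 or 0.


p(32) = q(31)
q(31) = p(30)
p(30) = q(29)
q(29) = p(28)
p(28) = q(27)
q(27) = p(26)
p(26) = q(25)
q(25) = p(24)
p(24) = q(23)
q(23) = p(22)
p(22) = q(21)
q(21) = p(20)
p(20) = q(19)
q(19) = p(18)
p(18) = q(17)
q(17) = p(16)
p(16) = q(15)
q(15) = p(14)
p(14) = q(13)
q(13) = p(12)
p(12) = q(11)
q(11) = p(10)
p(10) = q(9)
q(9) = p(8)
p(8) = q(7)
q(7) = p(6)
p(6) = q(5)
q(5) = p(4)
p(4) = q(3)
q(3) = p(2)
p(2) = q(1)
q(1) = p(0)
p(0) = 1  (base case)
Result: 1

1


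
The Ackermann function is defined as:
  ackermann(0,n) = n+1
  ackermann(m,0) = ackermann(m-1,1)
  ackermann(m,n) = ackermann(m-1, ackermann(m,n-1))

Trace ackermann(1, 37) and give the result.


ackermann(1, 37) = ackermann(0, ackermann(1, 36))
  ackermann(1, 36) = ackermann(0, ackermann(1, 35))
    ackermann(1, 35) = ackermann(0, ackermann(1, 34))
      ackermann(1, 34) = ackermann(0, ackermann(1, 33))
        ackermann(1, 33) = ackermann(0, ackermann(1, 32))
          ackermann(1, 32) = ackermann(0, ackermann(1, 31))
          ackermann(1, 31) = ackermann(0, ackermann(1, 30))
          ackermann(1, 30) = ackermann(0, ackermann(1, 29))
          ackermann(1, 29) = ackermann(0, ackermann(1, 28))
          ackermann(1, 28) = ackermann(0, ackermann(1, 27))
          ackermann(1, 27) = ackermann(0, ackermann(1, 26))
          ackermann(1, 26) = ackermann(0, ackermann(1, 25))
          ackermann(1, 25) = ackermann(0, ackermann(1, 24))
          ackermann(1, 24) = ackermann(0, ackermann(1, 23))
          ackermann(1, 23) = ackermann(0, ackermann(1, 22))
          ackermann(1, 22) = ackermann(0, ackermann(1, 21))
          ackermann(1, 21) = ackermann(0, ackermann(1, 20))
          ackermann(1, 20) = ackermann(0, ackermann(1, 19))
          ackermann(1, 19) = ackermann(0, ackermann(1, 18))
          ackermann(1, 18) = ackermann(0, ackermann(1, 17))
          ackermann(1, 17) = ackermann(0, ackermann(1, 16))
          ackermann(1, 16) = ackermann(0, ackermann(1, 15))
          ackermann(1, 15) = ackermann(0, ackermann(1, 14))
          ackermann(1, 14) = ackermann(0, ackermann(1, 13))
          ackermann(1, 13) = ackermann(0, ackermann(1, 12))
... (trace truncated)
Result: ackermann(1, 37) = 39

39


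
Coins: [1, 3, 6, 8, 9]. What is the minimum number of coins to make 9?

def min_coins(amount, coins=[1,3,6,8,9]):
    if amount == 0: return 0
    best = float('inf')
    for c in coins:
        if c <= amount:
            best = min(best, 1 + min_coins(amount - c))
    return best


Building up with DP:
min_coins(0) = 0
min_coins(1) = min(1+min_coins(0)=1+0=1) = 1
min_coins(2) = min(1+min_coins(1)=1+1=2) = 2
min_coins(3) = min(1+min_coins(2)=1+2=3, 1+min_coins(0)=1+0=1) = 1
min_coins(4) = min(1+min_coins(3)=1+1=2, 1+min_coins(1)=1+1=2) = 2
min_coins(5) = min(1+min_coins(4)=1+2=3, 1+min_coins(2)=1+2=3) = 3
min_coins(6) = min(1+min_coins(5)=1+3=4, 1+min_coins(3)=1+1=2, 1+min_coins(0)=1+0=1) = 1
min_coins(7) = min(1+min_coins(6)=1+1=2, 1+min_coins(4)=1+2=3, 1+min_coins(1)=1+1=2) = 2
min_coins(8) = min(1+min_coins(7)=1+2=3, 1+min_coins(5)=1+3=4, 1+min_coins(2)=1+2=3, 1+min_coins(0)=1+0=1) = 1
min_coins(9) = min(1+min_coins(8)=1+1=2, 1+min_coins(6)=1+1=2, 1+min_coins(3)=1+1=2, 1+min_coins(1)=1+1=2, 1+min_coins(0)=1+0=1) = 1

1


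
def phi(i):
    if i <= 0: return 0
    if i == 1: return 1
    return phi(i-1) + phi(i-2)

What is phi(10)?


Computing phi(10) bottom-up:
phi(0) = 0
phi(1) = 1
phi(2) = phi(1) + phi(0) = 1 + 0 = 1
phi(3) = phi(2) + phi(1) = 1 + 1 = 2
phi(4) = phi(3) + phi(2) = 2 + 1 = 3
phi(5) = phi(4) + phi(3) = 3 + 2 = 5
phi(6) = phi(5) + phi(4) = 5 + 3 = 8
phi(7) = phi(6) + phi(5) = 8 + 5 = 13
phi(8) = phi(7) + phi(6) = 13 + 8 = 21
phi(9) = phi(8) + phi(7) = 21 + 13 = 34
phi(10) = phi(9) + phi(8) = 34 + 21 = 55

55


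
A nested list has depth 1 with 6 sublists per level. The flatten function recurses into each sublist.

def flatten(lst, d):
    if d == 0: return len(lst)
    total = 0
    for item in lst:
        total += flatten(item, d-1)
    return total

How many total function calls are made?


At depth 0 (root): 1 call
At depth 1: each of 1 parents calls flatten on 6 children = 6 calls
Total: 1 + 6 = 7

7


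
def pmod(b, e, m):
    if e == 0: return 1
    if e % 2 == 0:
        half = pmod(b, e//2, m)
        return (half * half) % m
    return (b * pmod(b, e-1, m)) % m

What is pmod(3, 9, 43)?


pmod(3, 9, 43): e is odd, compute pmod(3, 8, 43)
  pmod(3, 8, 43): e is even, compute pmod(3, 4, 43)
    pmod(3, 4, 43): e is even, compute pmod(3, 2, 43)
      pmod(3, 2, 43): e is even, compute pmod(3, 1, 43)
        pmod(3, 1, 43): e is odd, compute pmod(3, 0, 43)
          pmod(3, 0, 43) = 1
        (3 * 1) % 43 = 3
      half=3, (3*3) % 43 = 9
    half=9, (9*9) % 43 = 38
  half=38, (38*38) % 43 = 25
(3 * 25) % 43 = 32

32


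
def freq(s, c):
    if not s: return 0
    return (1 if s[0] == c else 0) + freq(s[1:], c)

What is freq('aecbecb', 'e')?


s[0]='a' != 'e' -> 0
s[0]='e' == 'e' -> 1
s[0]='c' != 'e' -> 0
s[0]='b' != 'e' -> 0
s[0]='e' == 'e' -> 1
s[0]='c' != 'e' -> 0
s[0]='b' != 'e' -> 0
Sum: 0 + 1 + 0 + 0 + 1 + 0 + 0 = 2

2


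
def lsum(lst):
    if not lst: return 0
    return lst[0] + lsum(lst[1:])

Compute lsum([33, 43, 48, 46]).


lsum([33, 43, 48, 46]) = 33 + lsum([43, 48, 46])
lsum([43, 48, 46]) = 43 + lsum([48, 46])
lsum([48, 46]) = 48 + lsum([46])
lsum([46]) = 46 + lsum([])
lsum([]) = 0  (base case)
Total: 33 + 43 + 48 + 46 + 0 = 170

170


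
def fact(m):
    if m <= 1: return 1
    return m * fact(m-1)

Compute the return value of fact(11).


fact(11)
= 11 * fact(10)
= 11 * 10 * fact(9)
= 11 * 10 * 9 * fact(8)
= 11 * 10 * 9 * 8 * fact(7)
= 11 * 10 * 9 * 8 * 7 * fact(6)
= 11 * 10 * 9 * 8 * 7 * 6 * fact(5)
= 11 * 10 * 9 * 8 * 7 * 6 * 5 * fact(4)
= 11 * 10 * 9 * 8 * 7 * 6 * 5 * 4 * fact(3)
= 11 * 10 * 9 * 8 * 7 * 6 * 5 * 4 * 3 * fact(2)
= 11 * 10 * 9 * 8 * 7 * 6 * 5 * 4 * 3 * 2 * fact(1)
= 11 * 10 * 9 * 8 * 7 * 6 * 5 * 4 * 3 * 2 * 1
= 39916800

39916800


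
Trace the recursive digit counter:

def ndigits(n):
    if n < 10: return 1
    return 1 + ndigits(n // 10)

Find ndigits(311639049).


ndigits(311639049) = 1 + ndigits(31163904)
ndigits(31163904) = 1 + ndigits(3116390)
ndigits(3116390) = 1 + ndigits(311639)
ndigits(311639) = 1 + ndigits(31163)
ndigits(31163) = 1 + ndigits(3116)
ndigits(3116) = 1 + ndigits(311)
ndigits(311) = 1 + ndigits(31)
ndigits(31) = 1 + ndigits(3)
ndigits(3) = 1  (base case: 3 < 10)
Unwinding: 1 + 1 + 1 + 1 + 1 + 1 + 1 + 1 + 1 = 9

9


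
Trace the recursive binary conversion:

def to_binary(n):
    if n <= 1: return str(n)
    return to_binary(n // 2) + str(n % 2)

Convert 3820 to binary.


to_binary(3820) = to_binary(1910) + '0'
to_binary(1910) = to_binary(955) + '0'
to_binary(955) = to_binary(477) + '1'
to_binary(477) = to_binary(238) + '1'
to_binary(238) = to_binary(119) + '0'
to_binary(119) = to_binary(59) + '1'
to_binary(59) = to_binary(29) + '1'
to_binary(29) = to_binary(14) + '1'
to_binary(14) = to_binary(7) + '0'
to_binary(7) = to_binary(3) + '1'
to_binary(3) = to_binary(1) + '1'
to_binary(1) = '1'  (base case)
Concatenating: '1' + '1' + '1' + '0' + '1' + '1' + '1' + '0' + '1' + '1' + '0' + '0' = '111011101100'

111011101100


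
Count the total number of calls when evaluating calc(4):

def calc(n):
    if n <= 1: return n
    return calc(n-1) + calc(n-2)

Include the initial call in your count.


Let C(n) = total calls for calc(n)
C(0) = 1, C(1) = 1
C(2) = 1 + C(1) + C(0) = 1 + 1 + 1 = 3
C(3) = 1 + C(2) + C(1) = 1 + 3 + 1 = 5
C(4) = 1 + C(3) + C(2) = 1 + 5 + 3 = 9

9


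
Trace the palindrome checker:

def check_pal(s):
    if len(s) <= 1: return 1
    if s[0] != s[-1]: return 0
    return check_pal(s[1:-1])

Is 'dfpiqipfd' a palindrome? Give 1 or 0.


check_pal('dfpiqipfd'): s[0]='d' == s[-1]='d' -> check check_pal('fpiqipf')
check_pal('fpiqipf'): s[0]='f' == s[-1]='f' -> check check_pal('piqip')
check_pal('piqip'): s[0]='p' == s[-1]='p' -> check check_pal('iqi')
check_pal('iqi'): s[0]='i' == s[-1]='i' -> check check_pal('q')
check_pal('q'): len <= 1 -> return 1  (base case)
Result: 1 (palindrome)

1


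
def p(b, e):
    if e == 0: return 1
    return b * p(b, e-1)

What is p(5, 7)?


p(5, 7)
= 5 * p(5, 6)
= 5 * 5 * p(5, 5)
= 5 * 5 * 5 * p(5, 4)
= 5 * 5 * 5 * 5 * p(5, 3)
= 5 * 5 * 5 * 5 * 5 * p(5, 2)
= 5 * 5 * 5 * 5 * 5 * 5 * p(5, 1)
= 5 * 5 * 5 * 5 * 5 * 5 * 5 * p(5, 0)
= 5 * 5 * 5 * 5 * 5 * 5 * 5 * 1
= 78125

78125


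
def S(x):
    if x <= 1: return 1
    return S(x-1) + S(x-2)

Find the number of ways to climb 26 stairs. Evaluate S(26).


Building up from base cases:
S(0) = 1
S(1) = 1
S(2) = S(1) + S(0) = 1 + 1 = 2
S(3) = S(2) + S(1) = 2 + 1 = 3
S(4) = S(3) + S(2) = 3 + 2 = 5
S(5) = S(4) + S(3) = 5 + 3 = 8
S(6) = S(5) + S(4) = 8 + 5 = 13
S(7) = S(6) + S(5) = 13 + 8 = 21
S(8) = S(7) + S(6) = 21 + 13 = 34
S(9) = S(8) + S(7) = 34 + 21 = 55
S(10) = S(9) + S(8) = 55 + 34 = 89
S(11) = S(10) + S(9) = 89 + 55 = 144
S(12) = S(11) + S(10) = 144 + 89 = 233
S(13) = S(12) + S(11) = 233 + 144 = 377
S(14) = S(13) + S(12) = 377 + 233 = 610
S(15) = S(14) + S(13) = 610 + 377 = 987
S(16) = S(15) + S(14) = 987 + 610 = 1597
S(17) = S(16) + S(15) = 1597 + 987 = 2584
S(18) = S(17) + S(16) = 2584 + 1597 = 4181
S(19) = S(18) + S(17) = 4181 + 2584 = 6765
S(20) = S(19) + S(18) = 6765 + 4181 = 10946
S(21) = S(20) + S(19) = 10946 + 6765 = 17711
S(22) = S(21) + S(20) = 17711 + 10946 = 28657
S(23) = S(22) + S(21) = 28657 + 17711 = 46368
S(24) = S(23) + S(22) = 46368 + 28657 = 75025
S(25) = S(24) + S(23) = 75025 + 46368 = 121393
S(26) = S(25) + S(24) = 121393 + 75025 = 196418

196418


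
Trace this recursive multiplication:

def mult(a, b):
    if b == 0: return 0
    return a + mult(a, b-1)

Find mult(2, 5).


mult(2, 5) = 2 + mult(2, 4)
mult(2, 4) = 2 + mult(2, 3)
mult(2, 3) = 2 + mult(2, 2)
mult(2, 2) = 2 + mult(2, 1)
mult(2, 1) = 2 + mult(2, 0)
mult(2, 0) = 0  (base case)
Total: 2 + 2 + 2 + 2 + 2 + 0 = 10

10


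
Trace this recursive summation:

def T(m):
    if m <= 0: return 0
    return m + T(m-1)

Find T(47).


T(47)
= 47 + 46 + 45 + 44 + 43 + 42 + 41 + 40 + 39 + 38 + 37 + 36 + 35 + 34 + 33 + 32 + 31 + 30 + 29 + 28 + 27 + 26 + 25 + 24 + 23 + 22 + 21 + 20 + 19 + 18 + 17 + 16 + 15 + 14 + 13 + 12 + 11 + 10 + 9 + 8 + 7 + 6 + 5 + 4 + 3 + 2 + 1 + T(0)
= 47 + 46 + 45 + 44 + 43 + 42 + 41 + 40 + 39 + 38 + 37 + 36 + 35 + 34 + 33 + 32 + 31 + 30 + 29 + 28 + 27 + 26 + 25 + 24 + 23 + 22 + 21 + 20 + 19 + 18 + 17 + 16 + 15 + 14 + 13 + 12 + 11 + 10 + 9 + 8 + 7 + 6 + 5 + 4 + 3 + 2 + 1 + 0
= 1128

1128


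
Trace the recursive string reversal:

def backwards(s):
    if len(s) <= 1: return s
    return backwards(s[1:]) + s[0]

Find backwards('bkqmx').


backwards('bkqmx') = backwards('kqmx') + 'b'
backwards('kqmx') = backwards('qmx') + 'k'
backwards('qmx') = backwards('mx') + 'q'
backwards('mx') = backwards('x') + 'm'
backwards('x') = 'x'  (base case)
Concatenating: 'x' + 'm' + 'q' + 'k' + 'b' = 'xmqkb'

xmqkb


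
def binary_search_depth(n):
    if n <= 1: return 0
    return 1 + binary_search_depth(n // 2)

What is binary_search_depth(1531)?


1531 / 2 = 765
765 / 2 = 382
382 / 2 = 191
191 / 2 = 95
95 / 2 = 47
47 / 2 = 23
23 / 2 = 11
11 / 2 = 5
5 / 2 = 2
2 / 2 = 1
Reached 1 after 10 halvings

10


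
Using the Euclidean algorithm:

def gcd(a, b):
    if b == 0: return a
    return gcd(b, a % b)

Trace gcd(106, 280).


gcd(106, 280) = gcd(280, 106)
gcd(280, 106) = gcd(106, 68)
gcd(106, 68) = gcd(68, 38)
gcd(68, 38) = gcd(38, 30)
gcd(38, 30) = gcd(30, 8)
gcd(30, 8) = gcd(8, 6)
gcd(8, 6) = gcd(6, 2)
gcd(6, 2) = gcd(2, 0)
gcd(2, 0) = 2  (base case)

2


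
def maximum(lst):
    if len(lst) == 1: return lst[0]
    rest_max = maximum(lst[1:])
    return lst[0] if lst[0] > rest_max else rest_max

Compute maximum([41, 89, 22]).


maximum([41, 89, 22]): compare 41 with maximum([89, 22])
maximum([89, 22]): compare 89 with maximum([22])
maximum([22]) = 22  (base case)
Compare 89 with 22 -> 89
Compare 41 with 89 -> 89

89


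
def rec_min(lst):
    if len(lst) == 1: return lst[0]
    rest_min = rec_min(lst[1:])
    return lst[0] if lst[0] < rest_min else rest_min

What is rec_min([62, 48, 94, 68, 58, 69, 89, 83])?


rec_min([62, 48, 94, 68, 58, 69, 89, 83]): compare 62 with rec_min([48, 94, 68, 58, 69, 89, 83])
rec_min([48, 94, 68, 58, 69, 89, 83]): compare 48 with rec_min([94, 68, 58, 69, 89, 83])
rec_min([94, 68, 58, 69, 89, 83]): compare 94 with rec_min([68, 58, 69, 89, 83])
rec_min([68, 58, 69, 89, 83]): compare 68 with rec_min([58, 69, 89, 83])
rec_min([58, 69, 89, 83]): compare 58 with rec_min([69, 89, 83])
rec_min([69, 89, 83]): compare 69 with rec_min([89, 83])
rec_min([89, 83]): compare 89 with rec_min([83])
rec_min([83]) = 83  (base case)
Compare 89 with 83 -> 83
Compare 69 with 83 -> 69
Compare 58 with 69 -> 58
Compare 68 with 58 -> 58
Compare 94 with 58 -> 58
Compare 48 with 58 -> 48
Compare 62 with 48 -> 48

48


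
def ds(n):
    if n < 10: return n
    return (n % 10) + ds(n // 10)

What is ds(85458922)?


ds(85458922) = 2 + ds(8545892)
ds(8545892) = 2 + ds(854589)
ds(854589) = 9 + ds(85458)
ds(85458) = 8 + ds(8545)
ds(8545) = 5 + ds(854)
ds(854) = 4 + ds(85)
ds(85) = 5 + ds(8)
ds(8) = 8  (base case)
Total: 2 + 2 + 9 + 8 + 5 + 4 + 5 + 8 = 43

43


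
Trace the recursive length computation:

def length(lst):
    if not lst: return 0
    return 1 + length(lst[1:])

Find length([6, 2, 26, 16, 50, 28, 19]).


length([6, 2, 26, 16, 50, 28, 19]) = 1 + length([2, 26, 16, 50, 28, 19])
length([2, 26, 16, 50, 28, 19]) = 1 + length([26, 16, 50, 28, 19])
length([26, 16, 50, 28, 19]) = 1 + length([16, 50, 28, 19])
length([16, 50, 28, 19]) = 1 + length([50, 28, 19])
length([50, 28, 19]) = 1 + length([28, 19])
length([28, 19]) = 1 + length([19])
length([19]) = 1 + length([])
length([]) = 0  (base case)
Unwinding: 1 + 1 + 1 + 1 + 1 + 1 + 1 + 0 = 7

7


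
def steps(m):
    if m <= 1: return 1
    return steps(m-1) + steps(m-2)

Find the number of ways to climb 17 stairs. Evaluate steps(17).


Building up from base cases:
steps(0) = 1
steps(1) = 1
steps(2) = steps(1) + steps(0) = 1 + 1 = 2
steps(3) = steps(2) + steps(1) = 2 + 1 = 3
steps(4) = steps(3) + steps(2) = 3 + 2 = 5
steps(5) = steps(4) + steps(3) = 5 + 3 = 8
steps(6) = steps(5) + steps(4) = 8 + 5 = 13
steps(7) = steps(6) + steps(5) = 13 + 8 = 21
steps(8) = steps(7) + steps(6) = 21 + 13 = 34
steps(9) = steps(8) + steps(7) = 34 + 21 = 55
steps(10) = steps(9) + steps(8) = 55 + 34 = 89
steps(11) = steps(10) + steps(9) = 89 + 55 = 144
steps(12) = steps(11) + steps(10) = 144 + 89 = 233
steps(13) = steps(12) + steps(11) = 233 + 144 = 377
steps(14) = steps(13) + steps(12) = 377 + 233 = 610
steps(15) = steps(14) + steps(13) = 610 + 377 = 987
steps(16) = steps(15) + steps(14) = 987 + 610 = 1597
steps(17) = steps(16) + steps(15) = 1597 + 987 = 2584

2584


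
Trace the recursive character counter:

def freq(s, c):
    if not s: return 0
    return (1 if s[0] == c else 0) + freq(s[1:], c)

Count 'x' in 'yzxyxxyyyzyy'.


s[0]='y' != 'x' -> 0
s[0]='z' != 'x' -> 0
s[0]='x' == 'x' -> 1
s[0]='y' != 'x' -> 0
s[0]='x' == 'x' -> 1
s[0]='x' == 'x' -> 1
s[0]='y' != 'x' -> 0
s[0]='y' != 'x' -> 0
s[0]='y' != 'x' -> 0
s[0]='z' != 'x' -> 0
s[0]='y' != 'x' -> 0
s[0]='y' != 'x' -> 0
Sum: 0 + 0 + 1 + 0 + 1 + 1 + 0 + 0 + 0 + 0 + 0 + 0 = 3

3


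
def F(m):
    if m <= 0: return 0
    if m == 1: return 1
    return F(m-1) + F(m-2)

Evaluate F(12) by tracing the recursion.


Computing F(12) bottom-up:
F(0) = 0
F(1) = 1
F(2) = F(1) + F(0) = 1 + 0 = 1
F(3) = F(2) + F(1) = 1 + 1 = 2
F(4) = F(3) + F(2) = 2 + 1 = 3
F(5) = F(4) + F(3) = 3 + 2 = 5
F(6) = F(5) + F(4) = 5 + 3 = 8
F(7) = F(6) + F(5) = 8 + 5 = 13
F(8) = F(7) + F(6) = 13 + 8 = 21
F(9) = F(8) + F(7) = 21 + 13 = 34
F(10) = F(9) + F(8) = 34 + 21 = 55
F(11) = F(10) + F(9) = 55 + 34 = 89
F(12) = F(11) + F(10) = 89 + 55 = 144

144


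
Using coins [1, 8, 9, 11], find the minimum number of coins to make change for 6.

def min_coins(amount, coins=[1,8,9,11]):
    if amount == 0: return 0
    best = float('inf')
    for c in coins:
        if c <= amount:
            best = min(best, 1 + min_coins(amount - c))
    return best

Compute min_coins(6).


Building up with DP:
min_coins(0) = 0
min_coins(1) = min(1+min_coins(0)=1+0=1) = 1
min_coins(2) = min(1+min_coins(1)=1+1=2) = 2
min_coins(3) = min(1+min_coins(2)=1+2=3) = 3
min_coins(4) = min(1+min_coins(3)=1+3=4) = 4
min_coins(5) = min(1+min_coins(4)=1+4=5) = 5
min_coins(6) = min(1+min_coins(5)=1+5=6) = 6

6


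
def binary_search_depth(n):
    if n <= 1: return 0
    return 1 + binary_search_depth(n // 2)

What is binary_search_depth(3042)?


3042 / 2 = 1521
1521 / 2 = 760
760 / 2 = 380
380 / 2 = 190
190 / 2 = 95
95 / 2 = 47
47 / 2 = 23
23 / 2 = 11
11 / 2 = 5
5 / 2 = 2
2 / 2 = 1
Reached 1 after 11 halvings

11


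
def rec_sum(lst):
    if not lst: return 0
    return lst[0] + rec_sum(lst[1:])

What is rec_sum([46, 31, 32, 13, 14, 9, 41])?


rec_sum([46, 31, 32, 13, 14, 9, 41]) = 46 + rec_sum([31, 32, 13, 14, 9, 41])
rec_sum([31, 32, 13, 14, 9, 41]) = 31 + rec_sum([32, 13, 14, 9, 41])
rec_sum([32, 13, 14, 9, 41]) = 32 + rec_sum([13, 14, 9, 41])
rec_sum([13, 14, 9, 41]) = 13 + rec_sum([14, 9, 41])
rec_sum([14, 9, 41]) = 14 + rec_sum([9, 41])
rec_sum([9, 41]) = 9 + rec_sum([41])
rec_sum([41]) = 41 + rec_sum([])
rec_sum([]) = 0  (base case)
Total: 46 + 31 + 32 + 13 + 14 + 9 + 41 + 0 = 186

186


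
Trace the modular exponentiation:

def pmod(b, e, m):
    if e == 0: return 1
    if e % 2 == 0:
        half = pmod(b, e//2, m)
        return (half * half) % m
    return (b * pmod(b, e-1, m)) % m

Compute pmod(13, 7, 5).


pmod(13, 7, 5): e is odd, compute pmod(13, 6, 5)
  pmod(13, 6, 5): e is even, compute pmod(13, 3, 5)
    pmod(13, 3, 5): e is odd, compute pmod(13, 2, 5)
      pmod(13, 2, 5): e is even, compute pmod(13, 1, 5)
        pmod(13, 1, 5): e is odd, compute pmod(13, 0, 5)
          pmod(13, 0, 5) = 1
        (13 * 1) % 5 = 3
      half=3, (3*3) % 5 = 4
    (13 * 4) % 5 = 2
  half=2, (2*2) % 5 = 4
(13 * 4) % 5 = 2

2


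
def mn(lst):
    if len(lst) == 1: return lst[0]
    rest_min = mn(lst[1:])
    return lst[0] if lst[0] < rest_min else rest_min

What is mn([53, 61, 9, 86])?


mn([53, 61, 9, 86]): compare 53 with mn([61, 9, 86])
mn([61, 9, 86]): compare 61 with mn([9, 86])
mn([9, 86]): compare 9 with mn([86])
mn([86]) = 86  (base case)
Compare 9 with 86 -> 9
Compare 61 with 9 -> 9
Compare 53 with 9 -> 9

9


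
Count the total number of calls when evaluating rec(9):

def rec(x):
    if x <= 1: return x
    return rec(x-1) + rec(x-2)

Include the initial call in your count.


Let C(n) = total calls for rec(n)
C(0) = 1, C(1) = 1
C(2) = 1 + C(1) + C(0) = 1 + 1 + 1 = 3
C(3) = 1 + C(2) + C(1) = 1 + 3 + 1 = 5
C(4) = 1 + C(3) + C(2) = 1 + 5 + 3 = 9
C(5) = 1 + C(4) + C(3) = 1 + 9 + 5 = 15
C(6) = 1 + C(5) + C(4) = 1 + 15 + 9 = 25
C(7) = 1 + C(6) + C(5) = 1 + 25 + 15 = 41
C(8) = 1 + C(7) + C(6) = 1 + 41 + 25 = 67
C(9) = 1 + C(8) + C(7) = 1 + 67 + 41 = 109

109


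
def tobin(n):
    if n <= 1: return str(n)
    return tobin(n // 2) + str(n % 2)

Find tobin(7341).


tobin(7341) = tobin(3670) + '1'
tobin(3670) = tobin(1835) + '0'
tobin(1835) = tobin(917) + '1'
tobin(917) = tobin(458) + '1'
tobin(458) = tobin(229) + '0'
tobin(229) = tobin(114) + '1'
tobin(114) = tobin(57) + '0'
tobin(57) = tobin(28) + '1'
tobin(28) = tobin(14) + '0'
tobin(14) = tobin(7) + '0'
tobin(7) = tobin(3) + '1'
tobin(3) = tobin(1) + '1'
tobin(1) = '1'  (base case)
Concatenating: '1' + '1' + '1' + '0' + '0' + '1' + '0' + '1' + '0' + '1' + '1' + '0' + '1' = '1110010101101'

1110010101101


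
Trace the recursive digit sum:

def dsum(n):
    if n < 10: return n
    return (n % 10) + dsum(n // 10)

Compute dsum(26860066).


dsum(26860066) = 6 + dsum(2686006)
dsum(2686006) = 6 + dsum(268600)
dsum(268600) = 0 + dsum(26860)
dsum(26860) = 0 + dsum(2686)
dsum(2686) = 6 + dsum(268)
dsum(268) = 8 + dsum(26)
dsum(26) = 6 + dsum(2)
dsum(2) = 2  (base case)
Total: 6 + 6 + 0 + 0 + 6 + 8 + 6 + 2 = 34

34


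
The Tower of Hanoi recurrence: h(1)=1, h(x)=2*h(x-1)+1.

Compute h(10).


h(10) = 2 * h(9) + 1
h(9) = 2 * h(8) + 1
h(8) = 2 * h(7) + 1
h(7) = 2 * h(6) + 1
h(6) = 2 * h(5) + 1
h(5) = 2 * h(4) + 1
h(4) = 2 * h(3) + 1
h(3) = 2 * h(2) + 1
h(2) = 2 * h(1) + 1
h(1) = 1  (base case)
h(2) = 2 * 1 + 1 = 3
h(3) = 2 * 3 + 1 = 7
h(4) = 2 * 7 + 1 = 15
h(5) = 2 * 15 + 1 = 31
h(6) = 2 * 31 + 1 = 63
h(7) = 2 * 63 + 1 = 127
h(8) = 2 * 127 + 1 = 255
h(9) = 2 * 255 + 1 = 511
h(10) = 2 * 511 + 1 = 1023

1023


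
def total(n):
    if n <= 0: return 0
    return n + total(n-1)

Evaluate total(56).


total(56)
= 56 + 55 + 54 + 53 + 52 + 51 + 50 + 49 + 48 + 47 + 46 + 45 + 44 + 43 + 42 + 41 + 40 + 39 + 38 + 37 + 36 + 35 + 34 + 33 + 32 + 31 + 30 + 29 + 28 + 27 + 26 + 25 + 24 + 23 + 22 + 21 + 20 + 19 + 18 + 17 + 16 + 15 + 14 + 13 + 12 + 11 + 10 + 9 + 8 + 7 + 6 + 5 + 4 + 3 + 2 + 1 + total(0)
= 56 + 55 + 54 + 53 + 52 + 51 + 50 + 49 + 48 + 47 + 46 + 45 + 44 + 43 + 42 + 41 + 40 + 39 + 38 + 37 + 36 + 35 + 34 + 33 + 32 + 31 + 30 + 29 + 28 + 27 + 26 + 25 + 24 + 23 + 22 + 21 + 20 + 19 + 18 + 17 + 16 + 15 + 14 + 13 + 12 + 11 + 10 + 9 + 8 + 7 + 6 + 5 + 4 + 3 + 2 + 1 + 0
= 1596

1596


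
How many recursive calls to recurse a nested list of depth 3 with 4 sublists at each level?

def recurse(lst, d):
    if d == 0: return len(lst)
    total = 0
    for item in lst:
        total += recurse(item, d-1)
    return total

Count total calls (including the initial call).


At depth 0 (root): 1 call
At depth 1: each of 1 parents calls recurse on 4 children = 4 calls
At depth 2: each of 4 parents calls recurse on 4 children = 16 calls
At depth 3: each of 16 parents calls recurse on 4 children = 64 calls
Total: 1 + 4 + 16 + 64 = 85

85


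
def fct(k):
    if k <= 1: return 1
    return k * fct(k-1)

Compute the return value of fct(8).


fct(8)
= 8 * fct(7)
= 8 * 7 * fct(6)
= 8 * 7 * 6 * fct(5)
= 8 * 7 * 6 * 5 * fct(4)
= 8 * 7 * 6 * 5 * 4 * fct(3)
= 8 * 7 * 6 * 5 * 4 * 3 * fct(2)
= 8 * 7 * 6 * 5 * 4 * 3 * 2 * fct(1)
= 8 * 7 * 6 * 5 * 4 * 3 * 2 * 1
= 40320

40320


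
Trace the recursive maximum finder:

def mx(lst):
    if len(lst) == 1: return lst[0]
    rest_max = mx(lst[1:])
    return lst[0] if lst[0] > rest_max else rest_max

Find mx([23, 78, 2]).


mx([23, 78, 2]): compare 23 with mx([78, 2])
mx([78, 2]): compare 78 with mx([2])
mx([2]) = 2  (base case)
Compare 78 with 2 -> 78
Compare 23 with 78 -> 78

78


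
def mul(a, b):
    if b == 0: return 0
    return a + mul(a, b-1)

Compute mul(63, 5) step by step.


mul(63, 5) = 63 + mul(63, 4)
mul(63, 4) = 63 + mul(63, 3)
mul(63, 3) = 63 + mul(63, 2)
mul(63, 2) = 63 + mul(63, 1)
mul(63, 1) = 63 + mul(63, 0)
mul(63, 0) = 0  (base case)
Total: 63 + 63 + 63 + 63 + 63 + 0 = 315

315


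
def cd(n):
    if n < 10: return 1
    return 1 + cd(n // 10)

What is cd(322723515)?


cd(322723515) = 1 + cd(32272351)
cd(32272351) = 1 + cd(3227235)
cd(3227235) = 1 + cd(322723)
cd(322723) = 1 + cd(32272)
cd(32272) = 1 + cd(3227)
cd(3227) = 1 + cd(322)
cd(322) = 1 + cd(32)
cd(32) = 1 + cd(3)
cd(3) = 1  (base case: 3 < 10)
Unwinding: 1 + 1 + 1 + 1 + 1 + 1 + 1 + 1 + 1 = 9

9


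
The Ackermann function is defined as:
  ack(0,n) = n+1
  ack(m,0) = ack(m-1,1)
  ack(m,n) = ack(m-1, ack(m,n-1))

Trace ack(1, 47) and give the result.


ack(1, 47) = ack(0, ack(1, 46))
  ack(1, 46) = ack(0, ack(1, 45))
    ack(1, 45) = ack(0, ack(1, 44))
      ack(1, 44) = ack(0, ack(1, 43))
        ack(1, 43) = ack(0, ack(1, 42))
          ack(1, 42) = ack(0, ack(1, 41))
          ack(1, 41) = ack(0, ack(1, 40))
          ack(1, 40) = ack(0, ack(1, 39))
          ack(1, 39) = ack(0, ack(1, 38))
          ack(1, 38) = ack(0, ack(1, 37))
          ack(1, 37) = ack(0, ack(1, 36))
          ack(1, 36) = ack(0, ack(1, 35))
          ack(1, 35) = ack(0, ack(1, 34))
          ack(1, 34) = ack(0, ack(1, 33))
          ack(1, 33) = ack(0, ack(1, 32))
          ack(1, 32) = ack(0, ack(1, 31))
          ack(1, 31) = ack(0, ack(1, 30))
          ack(1, 30) = ack(0, ack(1, 29))
          ack(1, 29) = ack(0, ack(1, 28))
          ack(1, 28) = ack(0, ack(1, 27))
          ack(1, 27) = ack(0, ack(1, 26))
          ack(1, 26) = ack(0, ack(1, 25))
          ack(1, 25) = ack(0, ack(1, 24))
          ack(1, 24) = ack(0, ack(1, 23))
          ack(1, 23) = ack(0, ack(1, 22))
... (trace truncated)
Result: ack(1, 47) = 49

49


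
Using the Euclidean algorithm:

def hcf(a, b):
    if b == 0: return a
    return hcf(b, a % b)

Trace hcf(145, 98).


hcf(145, 98) = hcf(98, 47)
hcf(98, 47) = hcf(47, 4)
hcf(47, 4) = hcf(4, 3)
hcf(4, 3) = hcf(3, 1)
hcf(3, 1) = hcf(1, 0)
hcf(1, 0) = 1  (base case)

1


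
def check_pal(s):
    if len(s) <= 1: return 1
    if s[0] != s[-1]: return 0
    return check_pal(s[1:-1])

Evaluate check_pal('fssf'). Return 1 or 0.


check_pal('fssf'): s[0]='f' == s[-1]='f' -> check check_pal('ss')
check_pal('ss'): s[0]='s' == s[-1]='s' -> check check_pal('')
check_pal(''): len <= 1 -> return 1  (base case)
Result: 1 (palindrome)

1


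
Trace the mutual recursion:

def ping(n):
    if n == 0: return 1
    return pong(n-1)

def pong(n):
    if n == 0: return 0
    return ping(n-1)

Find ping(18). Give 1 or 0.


ping(18) = pong(17)
pong(17) = ping(16)
ping(16) = pong(15)
pong(15) = ping(14)
ping(14) = pong(13)
pong(13) = ping(12)
ping(12) = pong(11)
pong(11) = ping(10)
ping(10) = pong(9)
pong(9) = ping(8)
ping(8) = pong(7)
pong(7) = ping(6)
ping(6) = pong(5)
pong(5) = ping(4)
ping(4) = pong(3)
pong(3) = ping(2)
ping(2) = pong(1)
pong(1) = ping(0)
ping(0) = 1  (base case)
Result: 1

1


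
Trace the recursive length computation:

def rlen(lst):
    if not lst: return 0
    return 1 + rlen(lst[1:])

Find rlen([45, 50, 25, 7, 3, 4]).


rlen([45, 50, 25, 7, 3, 4]) = 1 + rlen([50, 25, 7, 3, 4])
rlen([50, 25, 7, 3, 4]) = 1 + rlen([25, 7, 3, 4])
rlen([25, 7, 3, 4]) = 1 + rlen([7, 3, 4])
rlen([7, 3, 4]) = 1 + rlen([3, 4])
rlen([3, 4]) = 1 + rlen([4])
rlen([4]) = 1 + rlen([])
rlen([]) = 0  (base case)
Unwinding: 1 + 1 + 1 + 1 + 1 + 1 + 0 = 6

6


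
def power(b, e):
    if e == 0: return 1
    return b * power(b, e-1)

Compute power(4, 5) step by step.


power(4, 5)
= 4 * power(4, 4)
= 4 * 4 * power(4, 3)
= 4 * 4 * 4 * power(4, 2)
= 4 * 4 * 4 * 4 * power(4, 1)
= 4 * 4 * 4 * 4 * 4 * power(4, 0)
= 4 * 4 * 4 * 4 * 4 * 1
= 1024

1024
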